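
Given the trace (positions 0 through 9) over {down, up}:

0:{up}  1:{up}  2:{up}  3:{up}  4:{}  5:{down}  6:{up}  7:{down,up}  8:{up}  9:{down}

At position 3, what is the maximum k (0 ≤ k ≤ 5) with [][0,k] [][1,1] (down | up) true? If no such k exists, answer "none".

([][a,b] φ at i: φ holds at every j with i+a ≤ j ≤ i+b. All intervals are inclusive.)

none

[][1,1] (down | up) must hold from j=3 onward; find where it first fails.
  j=3: fails → no k works.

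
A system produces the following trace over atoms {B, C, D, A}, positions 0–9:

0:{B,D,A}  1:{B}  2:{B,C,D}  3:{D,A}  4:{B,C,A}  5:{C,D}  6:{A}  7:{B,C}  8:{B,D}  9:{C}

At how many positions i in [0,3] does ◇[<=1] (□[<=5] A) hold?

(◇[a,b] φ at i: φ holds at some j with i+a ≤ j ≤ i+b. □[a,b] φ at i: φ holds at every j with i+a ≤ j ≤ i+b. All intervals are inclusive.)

Evaluate at each i in [0,3]:
  i=0: ✗ (none in [0,1])
  i=1: ✗ (none in [1,2])
  i=2: ✗ (none in [2,3])
  i=3: ✗ (none in [3,4])
Positions where it holds: {} → 0.

0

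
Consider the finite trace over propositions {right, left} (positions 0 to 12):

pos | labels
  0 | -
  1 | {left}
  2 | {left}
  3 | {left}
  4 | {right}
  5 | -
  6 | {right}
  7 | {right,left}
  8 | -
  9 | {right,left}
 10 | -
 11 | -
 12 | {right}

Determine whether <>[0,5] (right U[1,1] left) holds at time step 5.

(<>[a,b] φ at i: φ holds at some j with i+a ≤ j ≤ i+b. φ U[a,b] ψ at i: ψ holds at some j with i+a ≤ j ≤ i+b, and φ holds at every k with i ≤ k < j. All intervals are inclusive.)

Check (right U[1,1] left) at each j in [5,10]:
  j=5: fails
  j=6: holds
  j=7: fails
  j=8: fails
  j=9: fails
  j=10: fails
Found at j=6 → formula holds.

Yes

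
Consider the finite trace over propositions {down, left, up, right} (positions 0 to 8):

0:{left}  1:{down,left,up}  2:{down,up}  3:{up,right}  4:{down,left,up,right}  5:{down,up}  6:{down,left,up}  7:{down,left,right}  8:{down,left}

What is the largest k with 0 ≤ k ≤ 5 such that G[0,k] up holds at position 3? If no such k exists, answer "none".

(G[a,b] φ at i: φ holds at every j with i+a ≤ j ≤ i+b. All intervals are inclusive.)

3

up must hold from j=3 onward; find where it first fails.
  j=3: holds
  j=4: holds
  j=5: holds
  j=6: holds
  j=7: fails
Holds on [3,6], so largest k = 3.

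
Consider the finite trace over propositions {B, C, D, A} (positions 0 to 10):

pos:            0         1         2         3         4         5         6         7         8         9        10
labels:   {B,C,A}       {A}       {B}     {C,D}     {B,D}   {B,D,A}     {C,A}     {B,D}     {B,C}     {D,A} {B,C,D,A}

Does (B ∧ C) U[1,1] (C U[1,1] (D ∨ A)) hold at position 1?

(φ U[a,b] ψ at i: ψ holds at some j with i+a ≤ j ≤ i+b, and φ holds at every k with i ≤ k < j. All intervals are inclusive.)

Need some j in [2,2] with (C U[1,1] (D ∨ A)), and (B ∧ C) at every k in [1,j-1].
  j=2: (C U[1,1] (D ∨ A)) — fails.
No j in the window works → until fails.

Does not hold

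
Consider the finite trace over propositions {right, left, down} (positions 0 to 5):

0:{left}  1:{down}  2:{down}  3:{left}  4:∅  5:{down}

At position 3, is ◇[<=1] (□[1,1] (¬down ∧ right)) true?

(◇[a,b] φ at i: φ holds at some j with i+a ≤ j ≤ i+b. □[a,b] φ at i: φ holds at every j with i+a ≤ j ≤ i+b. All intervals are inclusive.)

False

Check □[1,1] (¬down ∧ right) at each j in [3,4]:
  j=3: fails at 4
  j=4: fails at 5
No position in the window satisfies it → formula fails.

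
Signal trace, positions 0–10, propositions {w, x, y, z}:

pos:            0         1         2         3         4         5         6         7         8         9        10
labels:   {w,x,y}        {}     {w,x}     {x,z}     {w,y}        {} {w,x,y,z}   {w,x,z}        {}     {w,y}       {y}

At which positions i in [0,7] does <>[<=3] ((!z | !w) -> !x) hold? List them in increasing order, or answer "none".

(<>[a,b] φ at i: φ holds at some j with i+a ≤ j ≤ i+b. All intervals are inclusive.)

Evaluate at each i in [0,7]:
  i=0: ✓ (witness j=1)
  i=1: ✓ (witness j=1)
  i=2: ✓ (witness j=4)
  i=3: ✓ (witness j=4)
  i=4: ✓ (witness j=4)
  i=5: ✓ (witness j=5)
  i=6: ✓ (witness j=6)
  i=7: ✓ (witness j=7)

0, 1, 2, 3, 4, 5, 6, 7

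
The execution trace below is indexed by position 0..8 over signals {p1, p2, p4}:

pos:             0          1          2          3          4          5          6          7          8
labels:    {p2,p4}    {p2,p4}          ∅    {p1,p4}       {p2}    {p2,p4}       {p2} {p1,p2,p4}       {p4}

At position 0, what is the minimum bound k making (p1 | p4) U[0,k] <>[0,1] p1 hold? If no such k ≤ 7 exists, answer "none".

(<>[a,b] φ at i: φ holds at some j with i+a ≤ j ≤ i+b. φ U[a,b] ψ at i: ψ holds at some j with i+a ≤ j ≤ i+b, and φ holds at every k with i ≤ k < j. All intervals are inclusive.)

2

Need earliest j ≥ 0 with <>[0,1] p1, and (p1 | p4) at every k in [0,j-1].
  j=0: rhs fails.
  j=1: rhs fails.
  j=2: rhs holds; lhs holds on [0,1]. k = 2.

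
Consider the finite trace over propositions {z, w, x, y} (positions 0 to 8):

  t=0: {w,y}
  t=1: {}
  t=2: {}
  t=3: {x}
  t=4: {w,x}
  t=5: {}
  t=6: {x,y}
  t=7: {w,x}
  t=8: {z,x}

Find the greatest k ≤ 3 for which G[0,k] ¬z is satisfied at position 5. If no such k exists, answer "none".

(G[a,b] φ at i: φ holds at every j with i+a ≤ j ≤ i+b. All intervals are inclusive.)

2

¬z must hold from j=5 onward; find where it first fails.
  j=5: holds
  j=6: holds
  j=7: holds
  j=8: fails
Holds on [5,7], so largest k = 2.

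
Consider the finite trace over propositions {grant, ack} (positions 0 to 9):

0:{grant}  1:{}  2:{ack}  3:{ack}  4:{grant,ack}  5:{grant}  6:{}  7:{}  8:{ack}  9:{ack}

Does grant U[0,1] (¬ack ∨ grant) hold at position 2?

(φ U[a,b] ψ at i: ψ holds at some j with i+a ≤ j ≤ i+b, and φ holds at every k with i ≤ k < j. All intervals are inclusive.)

Need some j in [2,3] with (¬ack ∨ grant), and grant at every k in [2,j-1].
  j=2: (¬ack ∨ grant) false.
  j=3: (¬ack ∨ grant) false.
No j in the window works → until fails.

No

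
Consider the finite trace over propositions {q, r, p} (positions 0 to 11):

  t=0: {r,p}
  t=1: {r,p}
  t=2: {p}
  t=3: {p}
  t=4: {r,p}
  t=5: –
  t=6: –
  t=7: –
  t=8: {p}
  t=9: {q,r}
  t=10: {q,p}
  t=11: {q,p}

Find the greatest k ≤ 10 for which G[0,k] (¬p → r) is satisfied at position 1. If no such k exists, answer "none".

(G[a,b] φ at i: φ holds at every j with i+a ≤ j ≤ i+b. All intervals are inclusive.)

3

(¬p → r) must hold from j=1 onward; find where it first fails.
  j=1: holds
  j=2: holds
  j=3: holds
  j=4: holds
  j=5: fails
Holds on [1,4], so largest k = 3.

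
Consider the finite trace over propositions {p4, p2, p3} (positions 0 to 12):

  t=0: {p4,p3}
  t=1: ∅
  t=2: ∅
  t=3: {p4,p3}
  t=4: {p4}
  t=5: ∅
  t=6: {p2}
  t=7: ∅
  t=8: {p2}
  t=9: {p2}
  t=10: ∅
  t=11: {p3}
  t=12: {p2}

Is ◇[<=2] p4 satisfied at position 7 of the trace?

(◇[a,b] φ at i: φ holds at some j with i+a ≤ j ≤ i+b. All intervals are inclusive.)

Check p4 at each j in [7,9]:
  j=7: false
  j=8: false
  j=9: false
No position in the window satisfies it → formula fails.

False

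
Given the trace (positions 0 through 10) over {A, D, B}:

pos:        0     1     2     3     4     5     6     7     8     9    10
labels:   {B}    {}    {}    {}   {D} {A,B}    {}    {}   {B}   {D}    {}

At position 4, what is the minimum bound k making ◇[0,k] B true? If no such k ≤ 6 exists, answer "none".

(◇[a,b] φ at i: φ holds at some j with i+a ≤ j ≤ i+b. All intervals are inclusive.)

1

Scan j = 4,5,… for B:
  j=4: fails
  j=5: holds
First hit at j=5, so smallest k = 5-4 = 1.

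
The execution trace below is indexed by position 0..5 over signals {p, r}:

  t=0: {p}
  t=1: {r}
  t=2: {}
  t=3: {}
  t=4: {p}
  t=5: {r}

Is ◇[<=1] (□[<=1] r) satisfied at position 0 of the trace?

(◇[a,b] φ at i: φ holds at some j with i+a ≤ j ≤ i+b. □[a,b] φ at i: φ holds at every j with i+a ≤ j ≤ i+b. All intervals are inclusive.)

Check □[<=1] r at each j in [0,1]:
  j=0: fails at 0
  j=1: fails at 2
No position in the window satisfies it → formula fails.

False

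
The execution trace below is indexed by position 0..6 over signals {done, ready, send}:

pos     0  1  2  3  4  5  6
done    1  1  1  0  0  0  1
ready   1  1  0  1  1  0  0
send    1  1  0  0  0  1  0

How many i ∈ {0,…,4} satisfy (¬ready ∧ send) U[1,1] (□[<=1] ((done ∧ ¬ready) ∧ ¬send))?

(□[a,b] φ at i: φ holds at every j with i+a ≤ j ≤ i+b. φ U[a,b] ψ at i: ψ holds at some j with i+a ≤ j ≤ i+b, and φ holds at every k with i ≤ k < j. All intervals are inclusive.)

Evaluate at each i in [0,4]:
  i=0: ✗ (no rhs in [1,1])
  i=1: ✗ (no rhs in [2,2])
  i=2: ✗ (no rhs in [3,3])
  i=3: ✗ (no rhs in [4,4])
  i=4: ✗ (no rhs in [5,5])
Positions where it holds: {} → 0.

0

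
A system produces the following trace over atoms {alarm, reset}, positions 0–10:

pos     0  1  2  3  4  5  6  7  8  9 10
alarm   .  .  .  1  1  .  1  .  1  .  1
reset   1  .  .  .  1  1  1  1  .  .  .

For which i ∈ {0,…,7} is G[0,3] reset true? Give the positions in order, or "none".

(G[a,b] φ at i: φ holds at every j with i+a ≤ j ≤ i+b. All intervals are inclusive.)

Evaluate at each i in [0,7]:
  i=0: ✗ (fails at j=1)
  i=1: ✗ (fails at j=1)
  i=2: ✗ (fails at j=2)
  i=3: ✗ (fails at j=3)
  i=4: ✓ (all of [4,7])
  i=5: ✗ (fails at j=8)
  i=6: ✗ (fails at j=8)
  i=7: ✗ (fails at j=8)

4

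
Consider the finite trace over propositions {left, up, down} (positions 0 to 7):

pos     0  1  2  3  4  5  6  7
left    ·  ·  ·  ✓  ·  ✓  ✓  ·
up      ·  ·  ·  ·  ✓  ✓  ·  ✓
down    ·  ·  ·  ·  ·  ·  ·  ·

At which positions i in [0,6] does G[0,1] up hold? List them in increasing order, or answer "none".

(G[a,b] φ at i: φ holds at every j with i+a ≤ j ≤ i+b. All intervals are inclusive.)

4

Evaluate at each i in [0,6]:
  i=0: ✗ (fails at j=0)
  i=1: ✗ (fails at j=1)
  i=2: ✗ (fails at j=2)
  i=3: ✗ (fails at j=3)
  i=4: ✓ (all of [4,5])
  i=5: ✗ (fails at j=6)
  i=6: ✗ (fails at j=6)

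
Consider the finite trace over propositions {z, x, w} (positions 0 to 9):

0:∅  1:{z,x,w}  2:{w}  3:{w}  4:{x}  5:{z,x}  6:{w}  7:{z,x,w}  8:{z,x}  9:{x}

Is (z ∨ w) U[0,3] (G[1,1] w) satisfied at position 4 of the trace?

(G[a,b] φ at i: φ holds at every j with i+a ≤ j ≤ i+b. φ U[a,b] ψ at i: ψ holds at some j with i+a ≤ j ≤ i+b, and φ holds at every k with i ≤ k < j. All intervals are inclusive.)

No

Need some j in [4,7] with G[1,1] w, and (z ∨ w) at every k in [4,j-1].
  j=4: G[1,1] w — fails at 5.
  j=5: G[1,1] w holds, but (z ∨ w) fails at k=4 → not this j.
  j=6: G[1,1] w holds, but (z ∨ w) fails at k=4 → not this j.
  j=7: G[1,1] w — fails at 8.
No j in the window works → until fails.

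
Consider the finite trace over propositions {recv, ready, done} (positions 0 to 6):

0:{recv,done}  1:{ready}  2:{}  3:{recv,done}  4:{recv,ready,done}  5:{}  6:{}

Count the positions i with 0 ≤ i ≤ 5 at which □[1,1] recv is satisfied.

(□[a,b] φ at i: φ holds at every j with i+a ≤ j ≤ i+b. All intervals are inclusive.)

Evaluate at each i in [0,5]:
  i=0: ✗ (fails at j=1)
  i=1: ✗ (fails at j=2)
  i=2: ✓ (all of [3,3])
  i=3: ✓ (all of [4,4])
  i=4: ✗ (fails at j=5)
  i=5: ✗ (fails at j=6)
Positions where it holds: {2, 3} → 2.

2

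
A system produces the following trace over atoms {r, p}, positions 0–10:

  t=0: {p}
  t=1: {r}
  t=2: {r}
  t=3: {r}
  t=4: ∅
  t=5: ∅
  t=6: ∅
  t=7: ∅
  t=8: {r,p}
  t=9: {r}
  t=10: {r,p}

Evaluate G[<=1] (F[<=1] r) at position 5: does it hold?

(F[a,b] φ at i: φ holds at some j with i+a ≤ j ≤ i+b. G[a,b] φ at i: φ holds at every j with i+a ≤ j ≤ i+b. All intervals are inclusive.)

No

Check F[<=1] r at every j in [5,6]:
  j=5: fails (none in [5,6])
  j=6: fails (none in [6,7])
Fails at j=5 → formula fails.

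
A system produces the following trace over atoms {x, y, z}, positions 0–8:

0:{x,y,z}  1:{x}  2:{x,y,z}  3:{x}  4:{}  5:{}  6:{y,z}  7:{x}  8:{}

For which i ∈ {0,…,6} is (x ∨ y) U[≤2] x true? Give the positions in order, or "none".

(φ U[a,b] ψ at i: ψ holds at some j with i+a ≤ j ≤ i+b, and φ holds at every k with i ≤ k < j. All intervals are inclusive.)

Evaluate at each i in [0,6]:
  i=0: ✓ (rhs at j=0)
  i=1: ✓ (rhs at j=1)
  i=2: ✓ (rhs at j=2)
  i=3: ✓ (rhs at j=3)
  i=4: ✗ (no rhs in [4,6])
  i=5: ✗ (lhs fails at k=5 before rhs at j=7)
  i=6: ✓ (rhs at j=7; lhs holds on [6,6])

0, 1, 2, 3, 6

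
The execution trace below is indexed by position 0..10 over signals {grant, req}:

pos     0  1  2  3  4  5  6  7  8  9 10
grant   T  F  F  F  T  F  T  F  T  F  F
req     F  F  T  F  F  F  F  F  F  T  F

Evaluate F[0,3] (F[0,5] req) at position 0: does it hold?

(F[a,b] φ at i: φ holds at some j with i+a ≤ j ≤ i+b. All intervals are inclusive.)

True

Check F[0,5] req at each j in [0,3]:
  j=0: holds (witness at 2)
  j=1: holds (witness at 2)
  j=2: holds (witness at 2)
  j=3: fails (none in [3,8])
Found at j=0 → formula holds.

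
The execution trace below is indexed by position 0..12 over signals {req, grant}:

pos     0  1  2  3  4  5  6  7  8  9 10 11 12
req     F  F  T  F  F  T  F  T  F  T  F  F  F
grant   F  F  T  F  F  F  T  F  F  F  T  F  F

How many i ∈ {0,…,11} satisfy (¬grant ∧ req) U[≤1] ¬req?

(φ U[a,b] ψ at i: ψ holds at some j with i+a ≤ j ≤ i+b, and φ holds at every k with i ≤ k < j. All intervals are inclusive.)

Evaluate at each i in [0,11]:
  i=0: ✓ (rhs at j=0)
  i=1: ✓ (rhs at j=1)
  i=2: ✗ (lhs fails at k=2 before rhs at j=3)
  i=3: ✓ (rhs at j=3)
  i=4: ✓ (rhs at j=4)
  i=5: ✓ (rhs at j=6; lhs holds on [5,5])
  i=6: ✓ (rhs at j=6)
  i=7: ✓ (rhs at j=8; lhs holds on [7,7])
  i=8: ✓ (rhs at j=8)
  i=9: ✓ (rhs at j=10; lhs holds on [9,9])
  i=10: ✓ (rhs at j=10)
  i=11: ✓ (rhs at j=11)
Positions where it holds: {0, 1, 3, 4, 5, 6, 7, 8, 9, 10, 11} → 11.

11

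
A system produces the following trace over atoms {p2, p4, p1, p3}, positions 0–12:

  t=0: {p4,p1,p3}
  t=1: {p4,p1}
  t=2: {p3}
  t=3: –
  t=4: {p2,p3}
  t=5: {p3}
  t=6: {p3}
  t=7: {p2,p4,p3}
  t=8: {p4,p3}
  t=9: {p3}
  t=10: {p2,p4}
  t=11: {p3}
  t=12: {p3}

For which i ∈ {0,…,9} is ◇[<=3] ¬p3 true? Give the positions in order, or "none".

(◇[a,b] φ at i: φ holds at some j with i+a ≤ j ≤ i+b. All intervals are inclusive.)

0, 1, 2, 3, 7, 8, 9

Evaluate at each i in [0,9]:
  i=0: ✓ (witness j=1)
  i=1: ✓ (witness j=1)
  i=2: ✓ (witness j=3)
  i=3: ✓ (witness j=3)
  i=4: ✗ (none in [4,7])
  i=5: ✗ (none in [5,8])
  i=6: ✗ (none in [6,9])
  i=7: ✓ (witness j=10)
  i=8: ✓ (witness j=10)
  i=9: ✓ (witness j=10)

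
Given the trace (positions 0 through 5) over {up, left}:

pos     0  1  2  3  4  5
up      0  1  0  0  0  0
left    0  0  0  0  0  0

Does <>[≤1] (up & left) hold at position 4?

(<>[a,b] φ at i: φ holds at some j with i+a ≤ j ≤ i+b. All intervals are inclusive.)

Check (up & left) at each j in [4,5]:
  j=4: false
  j=5: false
No position in the window satisfies it → formula fails.

No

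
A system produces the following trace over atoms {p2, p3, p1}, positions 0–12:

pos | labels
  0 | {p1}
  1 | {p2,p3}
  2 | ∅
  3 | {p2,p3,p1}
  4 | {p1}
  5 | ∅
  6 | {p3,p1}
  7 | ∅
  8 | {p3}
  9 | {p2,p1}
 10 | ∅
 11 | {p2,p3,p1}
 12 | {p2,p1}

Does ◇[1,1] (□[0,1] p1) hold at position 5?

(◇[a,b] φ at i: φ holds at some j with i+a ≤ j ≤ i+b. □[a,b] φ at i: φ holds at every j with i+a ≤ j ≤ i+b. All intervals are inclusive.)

False

Check □[0,1] p1 at each j in [6,6]:
  j=6: fails at 7
No position in the window satisfies it → formula fails.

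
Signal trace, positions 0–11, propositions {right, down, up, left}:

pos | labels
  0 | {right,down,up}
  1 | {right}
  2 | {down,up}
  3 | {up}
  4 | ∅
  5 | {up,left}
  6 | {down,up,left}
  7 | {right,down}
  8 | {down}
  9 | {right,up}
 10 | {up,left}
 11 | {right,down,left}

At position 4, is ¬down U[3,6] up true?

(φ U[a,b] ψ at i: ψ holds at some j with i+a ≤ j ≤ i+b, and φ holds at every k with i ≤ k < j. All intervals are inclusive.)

Does not hold

Need some j in [7,10] with up, and ¬down at every k in [4,j-1].
  j=7: up false.
  j=8: up false.
  j=9: up holds, but ¬down fails at k=6 → not this j.
  j=10: up holds, but ¬down fails at k=6 → not this j.
No j in the window works → until fails.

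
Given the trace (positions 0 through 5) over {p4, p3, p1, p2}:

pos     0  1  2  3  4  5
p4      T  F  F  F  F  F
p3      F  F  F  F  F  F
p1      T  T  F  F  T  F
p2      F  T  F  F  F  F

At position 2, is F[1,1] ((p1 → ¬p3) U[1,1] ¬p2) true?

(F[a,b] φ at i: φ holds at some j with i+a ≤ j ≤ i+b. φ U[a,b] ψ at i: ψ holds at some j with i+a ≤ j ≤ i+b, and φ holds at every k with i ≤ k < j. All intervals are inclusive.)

Check ((p1 → ¬p3) U[1,1] ¬p2) at each j in [3,3]:
  j=3: holds
Found at j=3 → formula holds.

True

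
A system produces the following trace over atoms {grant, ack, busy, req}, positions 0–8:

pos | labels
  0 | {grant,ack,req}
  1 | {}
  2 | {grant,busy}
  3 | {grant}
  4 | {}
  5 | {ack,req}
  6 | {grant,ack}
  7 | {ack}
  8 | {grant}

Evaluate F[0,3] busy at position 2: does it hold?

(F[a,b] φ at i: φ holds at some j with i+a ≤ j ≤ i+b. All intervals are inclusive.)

Holds

Check busy at each j in [2,5]:
  j=2: true
  j=3: false
  j=4: false
  j=5: false
Found at j=2 → formula holds.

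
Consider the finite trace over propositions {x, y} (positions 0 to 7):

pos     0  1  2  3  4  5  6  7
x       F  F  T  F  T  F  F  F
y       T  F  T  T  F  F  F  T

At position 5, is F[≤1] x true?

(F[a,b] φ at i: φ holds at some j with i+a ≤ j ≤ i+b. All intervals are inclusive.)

No

Check x at each j in [5,6]:
  j=5: false
  j=6: false
No position in the window satisfies it → formula fails.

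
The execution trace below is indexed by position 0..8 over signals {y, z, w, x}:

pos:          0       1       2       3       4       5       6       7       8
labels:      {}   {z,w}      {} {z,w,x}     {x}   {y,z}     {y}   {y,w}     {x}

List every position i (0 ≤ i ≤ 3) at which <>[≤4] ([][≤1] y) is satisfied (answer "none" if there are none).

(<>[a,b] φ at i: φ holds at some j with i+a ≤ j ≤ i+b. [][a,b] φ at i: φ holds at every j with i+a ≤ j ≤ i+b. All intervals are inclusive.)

Evaluate at each i in [0,3]:
  i=0: ✗ (none in [0,4])
  i=1: ✓ (witness j=5)
  i=2: ✓ (witness j=5)
  i=3: ✓ (witness j=5)

1, 2, 3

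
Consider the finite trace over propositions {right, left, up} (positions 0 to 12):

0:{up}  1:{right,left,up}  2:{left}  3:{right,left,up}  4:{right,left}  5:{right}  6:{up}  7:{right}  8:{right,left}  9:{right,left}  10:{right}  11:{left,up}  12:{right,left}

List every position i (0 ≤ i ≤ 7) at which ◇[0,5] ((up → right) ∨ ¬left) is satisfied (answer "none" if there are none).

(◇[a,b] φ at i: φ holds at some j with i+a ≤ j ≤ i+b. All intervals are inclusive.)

0, 1, 2, 3, 4, 5, 6, 7

Evaluate at each i in [0,7]:
  i=0: ✓ (witness j=0)
  i=1: ✓ (witness j=1)
  i=2: ✓ (witness j=2)
  i=3: ✓ (witness j=3)
  i=4: ✓ (witness j=4)
  i=5: ✓ (witness j=5)
  i=6: ✓ (witness j=6)
  i=7: ✓ (witness j=7)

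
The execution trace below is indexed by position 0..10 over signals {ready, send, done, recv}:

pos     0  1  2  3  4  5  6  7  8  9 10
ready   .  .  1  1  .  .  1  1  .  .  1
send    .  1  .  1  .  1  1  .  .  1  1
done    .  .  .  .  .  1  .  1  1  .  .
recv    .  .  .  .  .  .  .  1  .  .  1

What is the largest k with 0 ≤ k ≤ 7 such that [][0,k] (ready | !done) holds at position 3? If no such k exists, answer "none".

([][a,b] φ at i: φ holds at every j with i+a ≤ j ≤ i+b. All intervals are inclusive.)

(ready | !done) must hold from j=3 onward; find where it first fails.
  j=3: holds
  j=4: holds
  j=5: fails
Holds on [3,4], so largest k = 1.

1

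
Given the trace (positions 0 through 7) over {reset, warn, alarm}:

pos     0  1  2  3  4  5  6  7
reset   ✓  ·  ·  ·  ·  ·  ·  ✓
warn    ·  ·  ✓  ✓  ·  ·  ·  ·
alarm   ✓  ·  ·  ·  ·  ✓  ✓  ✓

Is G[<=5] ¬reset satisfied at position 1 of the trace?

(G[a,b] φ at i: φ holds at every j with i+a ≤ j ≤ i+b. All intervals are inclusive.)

True

Check ¬reset at every j in [1,6]:
  j=1: true
  j=2: true
  j=3: true
  j=4: true
  j=5: true
  j=6: true
All positions satisfy it → formula holds.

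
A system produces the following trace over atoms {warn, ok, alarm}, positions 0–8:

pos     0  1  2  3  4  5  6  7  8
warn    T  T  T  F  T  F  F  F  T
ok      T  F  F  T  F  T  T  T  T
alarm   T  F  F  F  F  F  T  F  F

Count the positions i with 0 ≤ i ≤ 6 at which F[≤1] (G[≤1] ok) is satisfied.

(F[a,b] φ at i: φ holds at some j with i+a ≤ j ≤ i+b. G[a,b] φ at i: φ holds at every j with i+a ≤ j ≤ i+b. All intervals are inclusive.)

Evaluate at each i in [0,6]:
  i=0: ✗ (none in [0,1])
  i=1: ✗ (none in [1,2])
  i=2: ✗ (none in [2,3])
  i=3: ✗ (none in [3,4])
  i=4: ✓ (witness j=5)
  i=5: ✓ (witness j=5)
  i=6: ✓ (witness j=6)
Positions where it holds: {4, 5, 6} → 3.

3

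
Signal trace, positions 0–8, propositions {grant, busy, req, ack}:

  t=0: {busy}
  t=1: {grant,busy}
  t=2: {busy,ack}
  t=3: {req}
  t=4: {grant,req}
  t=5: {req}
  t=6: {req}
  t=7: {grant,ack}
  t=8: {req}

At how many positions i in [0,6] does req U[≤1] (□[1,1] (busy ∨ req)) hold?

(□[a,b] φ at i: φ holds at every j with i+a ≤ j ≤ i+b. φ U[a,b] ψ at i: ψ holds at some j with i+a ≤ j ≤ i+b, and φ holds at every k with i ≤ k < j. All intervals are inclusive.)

Evaluate at each i in [0,6]:
  i=0: ✓ (rhs at j=0)
  i=1: ✓ (rhs at j=1)
  i=2: ✓ (rhs at j=2)
  i=3: ✓ (rhs at j=3)
  i=4: ✓ (rhs at j=4)
  i=5: ✓ (rhs at j=5)
  i=6: ✓ (rhs at j=7; lhs holds on [6,6])
Positions where it holds: {0, 1, 2, 3, 4, 5, 6} → 7.

7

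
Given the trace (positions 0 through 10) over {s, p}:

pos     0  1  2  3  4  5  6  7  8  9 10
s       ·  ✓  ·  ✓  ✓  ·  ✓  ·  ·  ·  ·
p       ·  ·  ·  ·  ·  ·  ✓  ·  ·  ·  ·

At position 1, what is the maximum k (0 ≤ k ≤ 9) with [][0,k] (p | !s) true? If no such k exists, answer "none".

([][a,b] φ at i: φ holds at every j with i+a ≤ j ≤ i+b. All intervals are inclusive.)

(p | !s) must hold from j=1 onward; find where it first fails.
  j=1: fails → no k works.

none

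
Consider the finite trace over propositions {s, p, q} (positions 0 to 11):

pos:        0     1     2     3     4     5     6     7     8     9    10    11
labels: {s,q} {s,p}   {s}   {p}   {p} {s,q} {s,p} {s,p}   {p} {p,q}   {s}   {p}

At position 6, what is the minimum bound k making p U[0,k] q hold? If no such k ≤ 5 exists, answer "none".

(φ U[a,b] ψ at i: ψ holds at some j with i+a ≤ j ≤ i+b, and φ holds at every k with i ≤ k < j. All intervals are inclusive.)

3

Need earliest j ≥ 6 with q, and p at every k in [6,j-1].
  j=6: rhs fails.
  j=7: rhs fails.
  j=8: rhs fails.
  j=9: rhs holds; lhs holds on [6,8]. k = 3.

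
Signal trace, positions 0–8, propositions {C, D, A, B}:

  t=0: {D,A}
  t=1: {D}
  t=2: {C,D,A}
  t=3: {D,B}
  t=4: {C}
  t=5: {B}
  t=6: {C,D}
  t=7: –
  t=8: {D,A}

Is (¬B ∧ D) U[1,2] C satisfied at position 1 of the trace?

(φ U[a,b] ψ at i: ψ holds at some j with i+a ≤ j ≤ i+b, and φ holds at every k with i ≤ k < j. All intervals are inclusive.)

Need some j in [2,3] with C, and (¬B ∧ D) at every k in [1,j-1].
  j=2: C holds; (¬B ∧ D) holds at every k in [1,1] → satisfied.

Yes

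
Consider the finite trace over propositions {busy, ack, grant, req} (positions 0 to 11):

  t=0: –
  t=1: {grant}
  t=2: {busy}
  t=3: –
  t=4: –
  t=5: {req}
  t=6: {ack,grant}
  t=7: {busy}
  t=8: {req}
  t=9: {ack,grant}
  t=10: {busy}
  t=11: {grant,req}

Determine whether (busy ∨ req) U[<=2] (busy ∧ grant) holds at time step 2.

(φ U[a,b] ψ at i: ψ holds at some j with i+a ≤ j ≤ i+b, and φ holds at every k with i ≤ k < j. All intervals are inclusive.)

False

Need some j in [2,4] with (busy ∧ grant), and (busy ∨ req) at every k in [2,j-1].
  j=2: (busy ∧ grant) false.
  j=3: (busy ∧ grant) false.
  j=4: (busy ∧ grant) false.
No j in the window works → until fails.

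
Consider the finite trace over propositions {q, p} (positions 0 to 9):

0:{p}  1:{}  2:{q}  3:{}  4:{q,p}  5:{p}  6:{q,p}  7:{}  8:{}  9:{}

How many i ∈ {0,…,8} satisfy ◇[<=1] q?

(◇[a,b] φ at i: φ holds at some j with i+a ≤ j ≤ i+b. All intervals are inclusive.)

Evaluate at each i in [0,8]:
  i=0: ✗ (none in [0,1])
  i=1: ✓ (witness j=2)
  i=2: ✓ (witness j=2)
  i=3: ✓ (witness j=4)
  i=4: ✓ (witness j=4)
  i=5: ✓ (witness j=6)
  i=6: ✓ (witness j=6)
  i=7: ✗ (none in [7,8])
  i=8: ✗ (none in [8,9])
Positions where it holds: {1, 2, 3, 4, 5, 6} → 6.

6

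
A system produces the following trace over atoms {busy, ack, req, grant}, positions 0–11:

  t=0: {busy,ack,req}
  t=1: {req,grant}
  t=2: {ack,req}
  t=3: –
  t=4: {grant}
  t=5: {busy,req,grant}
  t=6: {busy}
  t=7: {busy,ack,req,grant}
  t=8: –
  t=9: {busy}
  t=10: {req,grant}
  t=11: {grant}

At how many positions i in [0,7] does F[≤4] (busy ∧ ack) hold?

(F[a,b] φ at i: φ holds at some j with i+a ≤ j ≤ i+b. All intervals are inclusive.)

Evaluate at each i in [0,7]:
  i=0: ✓ (witness j=0)
  i=1: ✗ (none in [1,5])
  i=2: ✗ (none in [2,6])
  i=3: ✓ (witness j=7)
  i=4: ✓ (witness j=7)
  i=5: ✓ (witness j=7)
  i=6: ✓ (witness j=7)
  i=7: ✓ (witness j=7)
Positions where it holds: {0, 3, 4, 5, 6, 7} → 6.

6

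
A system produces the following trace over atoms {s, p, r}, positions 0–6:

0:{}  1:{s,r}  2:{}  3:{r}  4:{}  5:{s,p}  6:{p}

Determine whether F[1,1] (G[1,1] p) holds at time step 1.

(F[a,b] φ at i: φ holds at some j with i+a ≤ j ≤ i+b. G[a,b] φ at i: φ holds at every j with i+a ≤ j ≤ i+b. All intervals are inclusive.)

False

Check G[1,1] p at each j in [2,2]:
  j=2: fails at 3
No position in the window satisfies it → formula fails.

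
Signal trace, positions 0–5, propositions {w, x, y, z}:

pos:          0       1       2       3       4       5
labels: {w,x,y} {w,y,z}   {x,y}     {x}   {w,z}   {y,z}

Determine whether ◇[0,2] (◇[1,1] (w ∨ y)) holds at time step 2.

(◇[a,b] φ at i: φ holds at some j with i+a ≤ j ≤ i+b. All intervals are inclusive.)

True

Check ◇[1,1] (w ∨ y) at each j in [2,4]:
  j=2: fails (none in [3,3])
  j=3: holds (witness at 4)
  j=4: holds (witness at 5)
Found at j=3 → formula holds.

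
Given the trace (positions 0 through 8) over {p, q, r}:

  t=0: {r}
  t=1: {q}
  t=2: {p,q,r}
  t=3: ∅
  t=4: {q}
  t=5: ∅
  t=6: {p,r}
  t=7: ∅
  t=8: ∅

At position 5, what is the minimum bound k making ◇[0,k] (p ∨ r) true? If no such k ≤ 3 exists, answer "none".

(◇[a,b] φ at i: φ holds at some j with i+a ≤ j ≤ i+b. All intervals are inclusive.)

Scan j = 5,6,… for (p ∨ r):
  j=5: fails
  j=6: holds
First hit at j=6, so smallest k = 6-5 = 1.

1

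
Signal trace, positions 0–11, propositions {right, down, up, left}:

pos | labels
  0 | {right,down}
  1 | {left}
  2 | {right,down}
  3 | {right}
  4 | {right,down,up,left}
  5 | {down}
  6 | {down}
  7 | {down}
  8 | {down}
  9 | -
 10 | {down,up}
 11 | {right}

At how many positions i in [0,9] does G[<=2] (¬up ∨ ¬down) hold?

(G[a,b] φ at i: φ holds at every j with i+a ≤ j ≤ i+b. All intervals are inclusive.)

5

Evaluate at each i in [0,9]:
  i=0: ✓ (all of [0,2])
  i=1: ✓ (all of [1,3])
  i=2: ✗ (fails at j=4)
  i=3: ✗ (fails at j=4)
  i=4: ✗ (fails at j=4)
  i=5: ✓ (all of [5,7])
  i=6: ✓ (all of [6,8])
  i=7: ✓ (all of [7,9])
  i=8: ✗ (fails at j=10)
  i=9: ✗ (fails at j=10)
Positions where it holds: {0, 1, 5, 6, 7} → 5.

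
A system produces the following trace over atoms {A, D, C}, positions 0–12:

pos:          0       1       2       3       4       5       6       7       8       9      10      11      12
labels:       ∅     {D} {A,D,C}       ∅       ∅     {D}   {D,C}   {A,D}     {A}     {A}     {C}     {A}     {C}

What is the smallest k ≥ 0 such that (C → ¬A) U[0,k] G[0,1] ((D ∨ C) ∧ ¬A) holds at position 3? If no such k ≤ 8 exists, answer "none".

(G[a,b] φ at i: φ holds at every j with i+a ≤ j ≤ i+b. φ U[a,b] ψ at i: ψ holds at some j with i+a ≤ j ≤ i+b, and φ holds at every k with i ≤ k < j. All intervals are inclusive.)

Need earliest j ≥ 3 with G[0,1] ((D ∨ C) ∧ ¬A), and (C → ¬A) at every k in [3,j-1].
  j=3: rhs fails.
  j=4: rhs fails.
  j=5: rhs holds; lhs holds on [3,4]. k = 2.

2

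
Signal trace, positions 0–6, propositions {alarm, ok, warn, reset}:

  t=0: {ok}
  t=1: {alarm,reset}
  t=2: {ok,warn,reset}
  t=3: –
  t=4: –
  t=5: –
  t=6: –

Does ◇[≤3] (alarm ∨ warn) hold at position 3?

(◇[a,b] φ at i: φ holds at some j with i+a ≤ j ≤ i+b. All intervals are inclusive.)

False

Check (alarm ∨ warn) at each j in [3,6]:
  j=3: false
  j=4: false
  j=5: false
  j=6: false
No position in the window satisfies it → formula fails.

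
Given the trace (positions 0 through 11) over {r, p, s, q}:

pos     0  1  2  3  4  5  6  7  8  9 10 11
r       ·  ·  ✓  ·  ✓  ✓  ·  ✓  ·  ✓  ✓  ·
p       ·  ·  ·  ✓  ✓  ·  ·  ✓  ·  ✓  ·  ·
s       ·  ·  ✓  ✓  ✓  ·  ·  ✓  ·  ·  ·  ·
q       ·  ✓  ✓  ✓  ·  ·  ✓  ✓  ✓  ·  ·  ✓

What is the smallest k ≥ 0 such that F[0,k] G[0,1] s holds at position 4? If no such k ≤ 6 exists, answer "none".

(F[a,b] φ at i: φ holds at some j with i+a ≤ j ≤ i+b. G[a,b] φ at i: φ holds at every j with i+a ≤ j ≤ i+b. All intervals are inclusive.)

none

Scan j = 4,5,… for G[0,1] s:
  j=4: fails
  j=5: fails
  j=6: fails
  j=7: fails
  j=8: fails
  j=9: fails
  j=10: fails
No j in [4,10] satisfies it → none.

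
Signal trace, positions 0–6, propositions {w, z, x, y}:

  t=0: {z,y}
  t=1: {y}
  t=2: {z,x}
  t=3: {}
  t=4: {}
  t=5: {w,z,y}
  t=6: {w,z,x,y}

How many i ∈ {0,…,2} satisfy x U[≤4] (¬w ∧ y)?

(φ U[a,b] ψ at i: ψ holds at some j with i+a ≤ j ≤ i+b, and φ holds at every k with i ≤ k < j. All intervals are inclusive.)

Evaluate at each i in [0,2]:
  i=0: ✓ (rhs at j=0)
  i=1: ✓ (rhs at j=1)
  i=2: ✗ (no rhs in [2,6])
Positions where it holds: {0, 1} → 2.

2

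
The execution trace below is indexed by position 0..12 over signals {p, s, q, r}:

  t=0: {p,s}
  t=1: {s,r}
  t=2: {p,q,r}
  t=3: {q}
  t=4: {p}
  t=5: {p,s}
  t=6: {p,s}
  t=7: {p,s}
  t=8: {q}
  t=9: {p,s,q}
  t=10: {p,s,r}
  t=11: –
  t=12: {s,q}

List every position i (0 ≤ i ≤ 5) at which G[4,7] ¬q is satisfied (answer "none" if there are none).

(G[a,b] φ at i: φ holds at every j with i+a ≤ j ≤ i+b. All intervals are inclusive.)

Evaluate at each i in [0,5]:
  i=0: ✓ (all of [4,7])
  i=1: ✗ (fails at j=8)
  i=2: ✗ (fails at j=8)
  i=3: ✗ (fails at j=8)
  i=4: ✗ (fails at j=8)
  i=5: ✗ (fails at j=9)

0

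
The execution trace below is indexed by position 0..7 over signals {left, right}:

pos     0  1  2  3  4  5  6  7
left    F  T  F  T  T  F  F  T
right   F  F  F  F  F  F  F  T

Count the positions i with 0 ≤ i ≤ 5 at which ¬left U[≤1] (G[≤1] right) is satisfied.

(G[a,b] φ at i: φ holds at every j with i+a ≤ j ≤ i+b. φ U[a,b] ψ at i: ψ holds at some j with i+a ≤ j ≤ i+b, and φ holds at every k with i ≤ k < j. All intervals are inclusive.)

Evaluate at each i in [0,5]:
  i=0: ✗ (no rhs in [0,1])
  i=1: ✗ (no rhs in [1,2])
  i=2: ✗ (no rhs in [2,3])
  i=3: ✗ (no rhs in [3,4])
  i=4: ✗ (no rhs in [4,5])
  i=5: ✗ (no rhs in [5,6])
Positions where it holds: {} → 0.

0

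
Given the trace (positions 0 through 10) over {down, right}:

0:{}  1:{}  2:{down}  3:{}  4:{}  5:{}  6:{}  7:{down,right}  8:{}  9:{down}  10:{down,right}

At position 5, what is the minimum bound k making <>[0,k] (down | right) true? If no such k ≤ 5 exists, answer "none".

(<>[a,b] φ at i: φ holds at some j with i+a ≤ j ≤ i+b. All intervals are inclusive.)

Scan j = 5,6,… for (down | right):
  j=5: fails
  j=6: fails
  j=7: holds
First hit at j=7, so smallest k = 7-5 = 2.

2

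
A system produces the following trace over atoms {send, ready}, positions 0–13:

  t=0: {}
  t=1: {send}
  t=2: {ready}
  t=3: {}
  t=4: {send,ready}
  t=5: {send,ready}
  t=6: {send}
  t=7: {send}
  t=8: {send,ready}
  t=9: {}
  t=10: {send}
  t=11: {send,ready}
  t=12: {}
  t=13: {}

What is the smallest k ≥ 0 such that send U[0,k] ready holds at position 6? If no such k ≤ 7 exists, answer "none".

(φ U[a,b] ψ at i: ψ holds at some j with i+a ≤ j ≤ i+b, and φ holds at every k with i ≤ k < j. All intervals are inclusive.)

2

Need earliest j ≥ 6 with ready, and send at every k in [6,j-1].
  j=6: rhs fails.
  j=7: rhs fails.
  j=8: rhs holds; lhs holds on [6,7]. k = 2.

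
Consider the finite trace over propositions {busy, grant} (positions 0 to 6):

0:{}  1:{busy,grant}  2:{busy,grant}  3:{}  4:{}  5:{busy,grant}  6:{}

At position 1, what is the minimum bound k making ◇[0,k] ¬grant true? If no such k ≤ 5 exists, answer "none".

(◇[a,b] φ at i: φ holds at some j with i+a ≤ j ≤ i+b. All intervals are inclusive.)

Scan j = 1,2,… for ¬grant:
  j=1: fails
  j=2: fails
  j=3: holds
First hit at j=3, so smallest k = 3-1 = 2.

2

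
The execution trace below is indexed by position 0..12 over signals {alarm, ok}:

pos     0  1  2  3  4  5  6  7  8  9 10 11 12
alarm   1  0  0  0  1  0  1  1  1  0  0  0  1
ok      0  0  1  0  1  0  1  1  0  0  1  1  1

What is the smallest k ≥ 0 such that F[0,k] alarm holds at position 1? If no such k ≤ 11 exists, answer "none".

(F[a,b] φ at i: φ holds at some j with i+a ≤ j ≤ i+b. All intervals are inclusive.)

3

Scan j = 1,2,… for alarm:
  j=1: fails
  j=2: fails
  j=3: fails
  j=4: holds
First hit at j=4, so smallest k = 4-1 = 3.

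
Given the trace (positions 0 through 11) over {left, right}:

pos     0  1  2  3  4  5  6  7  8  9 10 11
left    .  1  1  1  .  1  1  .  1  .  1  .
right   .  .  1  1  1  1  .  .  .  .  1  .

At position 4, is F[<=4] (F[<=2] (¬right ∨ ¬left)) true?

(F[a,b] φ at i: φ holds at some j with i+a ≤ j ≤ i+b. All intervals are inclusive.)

Holds

Check F[<=2] (¬right ∨ ¬left) at each j in [4,8]:
  j=4: holds (witness at 4)
  j=5: holds (witness at 6)
  j=6: holds (witness at 6)
  j=7: holds (witness at 7)
  j=8: holds (witness at 8)
Found at j=4 → formula holds.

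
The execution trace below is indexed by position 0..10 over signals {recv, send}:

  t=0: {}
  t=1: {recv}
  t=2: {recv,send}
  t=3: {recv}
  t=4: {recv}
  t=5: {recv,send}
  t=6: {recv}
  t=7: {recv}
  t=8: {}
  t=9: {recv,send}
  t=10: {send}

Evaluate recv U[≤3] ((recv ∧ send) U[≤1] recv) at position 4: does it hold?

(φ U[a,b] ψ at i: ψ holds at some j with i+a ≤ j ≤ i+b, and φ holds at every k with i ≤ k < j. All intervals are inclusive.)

Yes

Need some j in [4,7] with ((recv ∧ send) U[≤1] recv), and recv at every k in [4,j-1].
  j=4: ((recv ∧ send) U[≤1] recv) holds; no prefix to check → satisfied.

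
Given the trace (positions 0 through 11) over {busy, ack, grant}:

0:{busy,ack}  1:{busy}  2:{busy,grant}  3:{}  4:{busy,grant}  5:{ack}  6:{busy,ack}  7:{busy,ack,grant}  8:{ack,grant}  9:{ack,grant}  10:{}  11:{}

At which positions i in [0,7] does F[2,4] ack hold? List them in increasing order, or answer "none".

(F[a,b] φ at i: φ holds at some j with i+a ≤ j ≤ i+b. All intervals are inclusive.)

Evaluate at each i in [0,7]:
  i=0: ✗ (none in [2,4])
  i=1: ✓ (witness j=5)
  i=2: ✓ (witness j=5)
  i=3: ✓ (witness j=5)
  i=4: ✓ (witness j=6)
  i=5: ✓ (witness j=7)
  i=6: ✓ (witness j=8)
  i=7: ✓ (witness j=9)

1, 2, 3, 4, 5, 6, 7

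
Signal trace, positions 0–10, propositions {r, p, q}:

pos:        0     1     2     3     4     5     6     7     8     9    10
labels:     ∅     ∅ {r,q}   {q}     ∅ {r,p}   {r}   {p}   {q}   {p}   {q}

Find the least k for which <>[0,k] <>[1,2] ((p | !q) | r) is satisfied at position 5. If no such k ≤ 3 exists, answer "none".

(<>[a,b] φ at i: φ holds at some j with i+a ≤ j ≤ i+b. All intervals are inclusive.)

0

Scan j = 5,6,… for <>[1,2] ((p | !q) | r):
  j=5: holds
First hit at j=5, so smallest k = 5-5 = 0.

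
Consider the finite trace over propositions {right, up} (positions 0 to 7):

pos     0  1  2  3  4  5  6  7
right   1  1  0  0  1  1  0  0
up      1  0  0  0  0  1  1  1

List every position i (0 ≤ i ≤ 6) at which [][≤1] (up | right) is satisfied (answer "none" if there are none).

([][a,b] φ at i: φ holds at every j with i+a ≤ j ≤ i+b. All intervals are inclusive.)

Evaluate at each i in [0,6]:
  i=0: ✓ (all of [0,1])
  i=1: ✗ (fails at j=2)
  i=2: ✗ (fails at j=2)
  i=3: ✗ (fails at j=3)
  i=4: ✓ (all of [4,5])
  i=5: ✓ (all of [5,6])
  i=6: ✓ (all of [6,7])

0, 4, 5, 6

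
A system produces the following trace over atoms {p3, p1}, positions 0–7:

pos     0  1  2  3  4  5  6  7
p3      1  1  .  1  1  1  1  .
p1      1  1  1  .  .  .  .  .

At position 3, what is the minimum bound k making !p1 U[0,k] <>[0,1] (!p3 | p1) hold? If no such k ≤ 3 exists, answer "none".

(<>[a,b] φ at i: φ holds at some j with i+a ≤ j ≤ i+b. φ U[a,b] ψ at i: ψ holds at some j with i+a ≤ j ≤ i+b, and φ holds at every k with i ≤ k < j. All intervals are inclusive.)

Need earliest j ≥ 3 with <>[0,1] (!p3 | p1), and !p1 at every k in [3,j-1].
  j=3: rhs fails.
  j=4: rhs fails.
  j=5: rhs fails.
  j=6: rhs holds; lhs holds on [3,5]. k = 3.

3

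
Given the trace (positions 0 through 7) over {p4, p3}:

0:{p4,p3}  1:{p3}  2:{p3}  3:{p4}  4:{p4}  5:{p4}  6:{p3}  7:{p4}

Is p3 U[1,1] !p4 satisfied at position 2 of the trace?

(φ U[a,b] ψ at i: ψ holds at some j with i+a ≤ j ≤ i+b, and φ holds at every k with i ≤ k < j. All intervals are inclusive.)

No

Need some j in [3,3] with !p4, and p3 at every k in [2,j-1].
  j=3: !p4 false.
No j in the window works → until fails.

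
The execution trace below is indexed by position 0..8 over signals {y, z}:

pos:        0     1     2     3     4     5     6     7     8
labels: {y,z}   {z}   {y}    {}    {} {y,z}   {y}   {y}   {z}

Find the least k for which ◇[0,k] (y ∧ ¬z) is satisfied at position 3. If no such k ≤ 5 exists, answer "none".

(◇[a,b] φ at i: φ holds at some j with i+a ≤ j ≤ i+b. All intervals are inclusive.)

3

Scan j = 3,4,… for (y ∧ ¬z):
  j=3: fails
  j=4: fails
  j=5: fails
  j=6: holds
First hit at j=6, so smallest k = 6-3 = 3.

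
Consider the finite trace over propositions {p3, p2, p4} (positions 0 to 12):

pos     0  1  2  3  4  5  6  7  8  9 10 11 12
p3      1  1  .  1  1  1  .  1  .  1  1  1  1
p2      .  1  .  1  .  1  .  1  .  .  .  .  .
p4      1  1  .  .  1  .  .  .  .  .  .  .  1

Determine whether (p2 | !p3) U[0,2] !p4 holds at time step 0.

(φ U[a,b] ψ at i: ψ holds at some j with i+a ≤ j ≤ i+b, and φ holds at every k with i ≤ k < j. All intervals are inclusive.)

No

Need some j in [0,2] with !p4, and (p2 | !p3) at every k in [0,j-1].
  j=0: !p4 false.
  j=1: !p4 false.
  j=2: !p4 holds, but (p2 | !p3) fails at k=0 → not this j.
No j in the window works → until fails.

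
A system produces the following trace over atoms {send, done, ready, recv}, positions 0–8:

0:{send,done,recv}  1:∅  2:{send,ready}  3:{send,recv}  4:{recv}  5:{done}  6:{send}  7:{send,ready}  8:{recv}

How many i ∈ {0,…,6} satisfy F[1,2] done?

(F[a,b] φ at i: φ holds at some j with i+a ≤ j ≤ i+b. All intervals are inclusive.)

2

Evaluate at each i in [0,6]:
  i=0: ✗ (none in [1,2])
  i=1: ✗ (none in [2,3])
  i=2: ✗ (none in [3,4])
  i=3: ✓ (witness j=5)
  i=4: ✓ (witness j=5)
  i=5: ✗ (none in [6,7])
  i=6: ✗ (none in [7,8])
Positions where it holds: {3, 4} → 2.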